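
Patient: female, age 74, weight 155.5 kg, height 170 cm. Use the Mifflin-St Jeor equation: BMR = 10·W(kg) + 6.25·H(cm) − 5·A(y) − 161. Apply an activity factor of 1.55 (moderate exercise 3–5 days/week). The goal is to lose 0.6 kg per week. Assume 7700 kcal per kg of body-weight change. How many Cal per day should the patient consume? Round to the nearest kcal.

Mifflin-St Jeor (female): BMR = 10(155.5) + 6.25(170) − 5(74) − 161 = 1555 + 1062.5 − 370 − 161 = 2086.5 kcal/day.
TEE = 2086.5 × 1.55 = 3234.075 kcal/day.
Required daily deficit = 0.6 × 7700 ÷ 7 = 660 kcal/day.
Target intake = 3234.075 − 660 = 2574.075 kcal/day.

2574 Cal per day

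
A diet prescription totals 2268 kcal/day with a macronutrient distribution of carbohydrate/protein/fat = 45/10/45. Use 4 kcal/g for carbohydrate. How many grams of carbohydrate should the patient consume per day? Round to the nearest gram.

255 g/day

Carbohydrate energy = 45% × 2268 = 1020.6 kcal.
At 4 kcal/g: 1020.6 ÷ 4 = 255.15 g.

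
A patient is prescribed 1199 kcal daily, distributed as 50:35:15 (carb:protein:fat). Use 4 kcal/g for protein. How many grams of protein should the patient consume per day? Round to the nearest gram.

105 g/day

Protein energy = 35% × 1199 = 419.65 kcal.
At 4 kcal/g: 419.65 ÷ 4 = 104.9125 g.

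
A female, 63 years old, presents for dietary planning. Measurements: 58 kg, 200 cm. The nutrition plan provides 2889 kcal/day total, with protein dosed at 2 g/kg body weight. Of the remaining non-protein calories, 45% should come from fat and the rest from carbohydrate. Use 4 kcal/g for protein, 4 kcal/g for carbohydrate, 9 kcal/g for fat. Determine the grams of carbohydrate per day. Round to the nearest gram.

333 g/day

Protein = 2 × 58 = 116 g → 116 × 4 = 464 kcal.
Non-protein calories = 2889 − 464 = 2425 kcal.
Fat: 45% × 2425 = 1091.25 kcal; carbohydrate: 1333.75 kcal.
Carbohydrate: 1333.75 kcal ÷ 4 kcal/g = 333.4375 g.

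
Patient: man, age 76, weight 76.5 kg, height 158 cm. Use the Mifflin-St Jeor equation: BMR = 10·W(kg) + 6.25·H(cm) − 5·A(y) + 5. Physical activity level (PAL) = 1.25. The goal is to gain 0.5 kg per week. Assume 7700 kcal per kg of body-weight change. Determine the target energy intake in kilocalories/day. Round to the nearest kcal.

2272 kilocalories/day

Mifflin-St Jeor (male): BMR = 10(76.5) + 6.25(158) − 5(76) + 5 = 765 + 987.5 − 380 + 5 = 1377.5 kcal/day.
TEE = 1377.5 × 1.25 = 1721.875 kcal/day.
Required daily surplus = 0.5 × 7700 ÷ 7 = 550 kcal/day.
Target intake = 1721.875 + 550 = 2271.875 kcal/day.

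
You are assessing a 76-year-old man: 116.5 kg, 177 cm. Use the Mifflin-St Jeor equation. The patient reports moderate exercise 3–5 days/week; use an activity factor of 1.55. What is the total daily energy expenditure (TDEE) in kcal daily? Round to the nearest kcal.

Mifflin-St Jeor (male): BMR = 10(116.5) + 6.25(177) − 5(76) + 5 = 1165 + 1106.25 − 380 + 5 = 1896.25 kcal/day.
TEE = BMR × activity factor = 1896.25 × 1.55 = 2939.1875 kcal/day.

2939 kcal daily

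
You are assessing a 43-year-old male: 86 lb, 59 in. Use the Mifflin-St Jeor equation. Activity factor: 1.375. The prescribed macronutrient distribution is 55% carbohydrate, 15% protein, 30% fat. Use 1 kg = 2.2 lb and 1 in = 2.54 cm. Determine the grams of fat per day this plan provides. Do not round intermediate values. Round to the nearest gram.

Convert to metric: weight = 86 ÷ 2.2 = 39.0909 kg; height = 59 × 2.54 = 149.86 cm.
Mifflin-St Jeor (male): BMR = 10(39.0909) + 6.25(149.86) − 5(43) + 5 = 390.9091 + 936.625 − 215 + 5 = 1117.5341 kcal/day.
TEE = 1117.5341 × 1.375 = 1536.6094 kcal/day.
Fat energy = 30% × 1536.6094 = 460.9828 kcal.
Fat = 460.9828 ÷ 9 kcal/g = 51.2203 g.

51 g/day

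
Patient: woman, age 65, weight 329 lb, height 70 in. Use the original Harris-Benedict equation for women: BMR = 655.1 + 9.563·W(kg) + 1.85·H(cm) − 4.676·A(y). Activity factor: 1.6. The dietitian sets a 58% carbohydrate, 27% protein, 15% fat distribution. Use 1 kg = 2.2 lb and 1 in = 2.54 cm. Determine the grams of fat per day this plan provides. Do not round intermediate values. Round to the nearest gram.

Convert to metric: weight = 329 ÷ 2.2 = 149.5455 kg; height = 70 × 2.54 = 177.8 cm.
Harris-Benedict: BMR = 655.1 + 9.563(149.5455) + 1.85(177.8) − 4.676(65) = 2110.1932 kcal/day.
TEE = 2110.1932 × 1.6 = 3376.3091 kcal/day.
Fat energy = 15% × 3376.3091 = 506.4464 kcal.
Fat = 506.4464 ÷ 9 kcal/g = 56.2718 g.

56 g/day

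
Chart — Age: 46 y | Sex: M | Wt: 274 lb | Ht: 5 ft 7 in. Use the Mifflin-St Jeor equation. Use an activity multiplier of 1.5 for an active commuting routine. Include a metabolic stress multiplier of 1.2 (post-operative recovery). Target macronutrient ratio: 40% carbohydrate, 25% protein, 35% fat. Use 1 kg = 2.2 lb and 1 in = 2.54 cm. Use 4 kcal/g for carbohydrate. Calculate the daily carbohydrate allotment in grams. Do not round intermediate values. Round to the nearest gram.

375 g/day

Convert to metric: weight = 274 ÷ 2.2 = 124.5455 kg; height = (5×12 + 7) × 2.54 = 67 × 2.54 = 170.18 cm.
Mifflin-St Jeor (male): BMR = 10(124.5455) + 6.25(170.18) − 5(46) + 5 = 1245.4545 + 1063.625 − 230 + 5 = 2084.0795 kcal/day.
TEE = 2084.0795 × 1.5 = 3126.1193 kcal/day.
With stress factor 1.2: 3126.1193 × 1.2 = 3751.3432 kcal/day.
Carbohydrate energy = 40% × 3751.3432 = 1500.5373 kcal.
Carbohydrate = 1500.5373 ÷ 4 kcal/g = 375.1343 g.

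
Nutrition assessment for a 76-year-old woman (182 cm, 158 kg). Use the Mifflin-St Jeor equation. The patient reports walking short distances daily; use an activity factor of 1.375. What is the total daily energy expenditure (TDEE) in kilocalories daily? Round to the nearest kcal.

Mifflin-St Jeor (female): BMR = 10(158) + 6.25(182) − 5(76) − 161 = 1580 + 1137.5 − 380 − 161 = 2176.5 kcal/day.
TEE = BMR × activity factor = 2176.5 × 1.375 = 2992.6875 kcal/day.

2993 kilocalories daily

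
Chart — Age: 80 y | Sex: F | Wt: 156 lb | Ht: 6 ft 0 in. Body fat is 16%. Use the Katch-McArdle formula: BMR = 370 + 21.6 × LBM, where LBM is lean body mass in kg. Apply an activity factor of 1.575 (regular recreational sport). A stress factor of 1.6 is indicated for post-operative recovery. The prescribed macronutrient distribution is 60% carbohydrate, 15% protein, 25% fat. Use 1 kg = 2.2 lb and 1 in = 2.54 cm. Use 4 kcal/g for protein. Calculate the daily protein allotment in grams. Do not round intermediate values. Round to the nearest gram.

Convert to metric: weight = 156 ÷ 2.2 = 70.9091 kg; height = (6×12 + 0) × 2.54 = 72 × 2.54 = 182.88 cm.
LBM = 70.9091 × (1 − 0.16) = 59.5636 kg. Katch-McArdle: BMR = 370 + 21.6 × 59.5636 = 1656.5745 kcal/day.
TEE = 1656.5745 × 1.575 = 2609.1049 kcal/day.
With stress factor 1.6: 2609.1049 × 1.6 = 4174.5679 kcal/day.
Protein energy = 15% × 4174.5679 = 626.1852 kcal.
Protein = 626.1852 ÷ 4 kcal/g = 156.5463 g.

157 g/day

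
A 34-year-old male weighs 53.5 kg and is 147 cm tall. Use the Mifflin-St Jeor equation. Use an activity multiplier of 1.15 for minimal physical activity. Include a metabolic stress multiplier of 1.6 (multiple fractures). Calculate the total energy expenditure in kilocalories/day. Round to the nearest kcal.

2371 kilocalories/day

Mifflin-St Jeor (male): BMR = 10(53.5) + 6.25(147) − 5(34) + 5 = 535 + 918.75 − 170 + 5 = 1288.75 kcal/day.
TEE = BMR × activity factor = 1288.75 × 1.15 = 1482.0625 kcal/day.
Apply stress factor: 1482.0625 × 1.6 = 2371.3 kcal/day.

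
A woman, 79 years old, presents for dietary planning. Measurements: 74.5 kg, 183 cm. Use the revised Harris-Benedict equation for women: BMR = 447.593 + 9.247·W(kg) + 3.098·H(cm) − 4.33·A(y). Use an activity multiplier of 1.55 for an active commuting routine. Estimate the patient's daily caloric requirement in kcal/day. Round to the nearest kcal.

2110 kcal/day

Harris-Benedict: BMR = 447.593 + 9.247(74.5) + 3.098(183) − 4.33(79) = 1361.3585 kcal/day.
TEE = BMR × activity factor = 1361.3585 × 1.55 = 2110.1057 kcal/day.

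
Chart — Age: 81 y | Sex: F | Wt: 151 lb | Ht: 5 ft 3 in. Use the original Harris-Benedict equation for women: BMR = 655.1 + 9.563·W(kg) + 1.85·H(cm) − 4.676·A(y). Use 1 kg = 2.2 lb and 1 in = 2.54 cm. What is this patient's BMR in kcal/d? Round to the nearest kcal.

1229 kcal/d

Convert to metric: weight = 151 ÷ 2.2 = 68.6364 kg; height = (5×12 + 3) × 2.54 = 63 × 2.54 = 160.02 cm.
Harris-Benedict: BMR = 655.1 + 9.563(68.6364) + 1.85(160.02) − 4.676(81) = 1228.7505 kcal/day.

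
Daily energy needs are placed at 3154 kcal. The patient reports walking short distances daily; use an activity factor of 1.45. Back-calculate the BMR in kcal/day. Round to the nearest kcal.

BMR = TEE ÷ activity factor = 3154 ÷ 1.45 = 2175.1724 kcal/day.

2175 kcal/day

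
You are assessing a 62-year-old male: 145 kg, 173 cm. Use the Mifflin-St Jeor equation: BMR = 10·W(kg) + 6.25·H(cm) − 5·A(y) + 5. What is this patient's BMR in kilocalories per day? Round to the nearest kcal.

2226 kilocalories per day

Mifflin-St Jeor (male): BMR = 10(145) + 6.25(173) − 5(62) + 5 = 1450 + 1081.25 − 310 + 5 = 2226.25 kcal/day.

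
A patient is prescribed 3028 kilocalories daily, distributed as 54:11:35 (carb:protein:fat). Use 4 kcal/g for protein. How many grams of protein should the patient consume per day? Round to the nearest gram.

83 g/day

Protein energy = 11% × 3028 = 333.08 kcal.
At 4 kcal/g: 333.08 ÷ 4 = 83.27 g.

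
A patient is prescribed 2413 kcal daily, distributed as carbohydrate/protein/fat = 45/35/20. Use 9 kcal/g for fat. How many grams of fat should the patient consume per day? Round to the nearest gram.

54 g/day

Fat energy = 20% × 2413 = 482.6 kcal.
At 9 kcal/g: 482.6 ÷ 9 = 53.6222 g.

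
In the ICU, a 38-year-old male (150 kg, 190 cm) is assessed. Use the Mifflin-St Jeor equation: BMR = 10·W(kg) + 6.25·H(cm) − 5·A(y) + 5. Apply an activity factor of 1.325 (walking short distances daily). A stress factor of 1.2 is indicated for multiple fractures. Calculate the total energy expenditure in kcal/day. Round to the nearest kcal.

3979 kcal/day

Mifflin-St Jeor (male): BMR = 10(150) + 6.25(190) − 5(38) + 5 = 1500 + 1187.5 − 190 + 5 = 2502.5 kcal/day.
TEE = BMR × activity factor = 2502.5 × 1.325 = 3315.8125 kcal/day.
Apply stress factor: 3315.8125 × 1.2 = 3978.975 kcal/day.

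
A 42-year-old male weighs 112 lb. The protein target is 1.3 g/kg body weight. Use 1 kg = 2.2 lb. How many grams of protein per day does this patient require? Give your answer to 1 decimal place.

66.2 g/day

Weight in kg = 112 ÷ 2.2 = 50.9091 kg.
Protein = 1.3 g/kg × 50.9091 kg = 66.1818 g/day.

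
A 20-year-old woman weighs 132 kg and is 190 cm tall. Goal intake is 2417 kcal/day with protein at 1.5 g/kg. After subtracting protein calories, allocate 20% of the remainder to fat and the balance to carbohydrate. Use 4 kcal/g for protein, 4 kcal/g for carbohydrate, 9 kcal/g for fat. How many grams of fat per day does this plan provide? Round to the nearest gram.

Protein = 1.5 × 132 = 198 g → 198 × 4 = 792 kcal.
Non-protein calories = 2417 − 792 = 1625 kcal.
Fat: 20% × 1625 = 325 kcal; carbohydrate: 1300 kcal.
Fat: 325 kcal ÷ 9 kcal/g = 36.1111 g.

36 g/day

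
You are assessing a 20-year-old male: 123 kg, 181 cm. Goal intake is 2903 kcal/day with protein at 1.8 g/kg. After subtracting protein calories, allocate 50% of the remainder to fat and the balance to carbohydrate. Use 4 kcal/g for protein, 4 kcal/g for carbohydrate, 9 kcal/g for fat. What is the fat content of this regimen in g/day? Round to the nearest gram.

112 g/day

Protein = 1.8 × 123 = 221.4 g → 221.4 × 4 = 885.6 kcal.
Non-protein calories = 2903 − 885.6 = 2017.4 kcal.
Fat: 50% × 2017.4 = 1008.7 kcal; carbohydrate: 1008.7 kcal.
Fat: 1008.7 kcal ÷ 9 kcal/g = 112.0778 g.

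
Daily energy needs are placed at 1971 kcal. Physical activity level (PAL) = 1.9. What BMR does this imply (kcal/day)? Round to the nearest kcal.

1037 kcal/day

BMR = TEE ÷ activity factor = 1971 ÷ 1.9 = 1037.3684 kcal/day.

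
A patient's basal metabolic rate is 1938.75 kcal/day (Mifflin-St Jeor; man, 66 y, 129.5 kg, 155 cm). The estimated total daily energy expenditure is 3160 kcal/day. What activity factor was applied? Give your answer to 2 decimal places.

1.63

Activity factor = TEE ÷ BMR = 3160 ÷ 1938.75 = 1.63.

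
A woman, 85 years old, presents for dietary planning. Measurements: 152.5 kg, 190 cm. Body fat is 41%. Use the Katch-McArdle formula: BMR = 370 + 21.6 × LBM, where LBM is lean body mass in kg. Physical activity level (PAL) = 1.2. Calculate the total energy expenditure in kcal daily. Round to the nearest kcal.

LBM = 152.5 × (1 − 0.41) = 89.975 kg. Katch-McArdle: BMR = 370 + 21.6 × 89.975 = 2313.46 kcal/day.
TEE = BMR × activity factor = 2313.46 × 1.2 = 2776.152 kcal/day.

2776 kcal daily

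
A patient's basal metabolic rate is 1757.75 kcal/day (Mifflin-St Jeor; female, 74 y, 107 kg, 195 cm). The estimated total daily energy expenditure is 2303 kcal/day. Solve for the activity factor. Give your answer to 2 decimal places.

Activity factor = TEE ÷ BMR = 2303 ÷ 1757.75 = 1.31.

1.31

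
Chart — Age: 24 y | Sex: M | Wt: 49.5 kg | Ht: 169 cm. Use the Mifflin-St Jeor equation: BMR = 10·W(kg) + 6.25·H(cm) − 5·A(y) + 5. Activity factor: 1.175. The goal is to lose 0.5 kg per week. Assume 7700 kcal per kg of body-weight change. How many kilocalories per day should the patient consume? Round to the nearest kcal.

1138 kilocalories per day

Mifflin-St Jeor (male): BMR = 10(49.5) + 6.25(169) − 5(24) + 5 = 495 + 1056.25 − 120 + 5 = 1436.25 kcal/day.
TEE = 1436.25 × 1.175 = 1687.5938 kcal/day.
Required daily deficit = 0.5 × 7700 ÷ 7 = 550 kcal/day.
Target intake = 1687.5938 − 550 = 1137.5938 kcal/day.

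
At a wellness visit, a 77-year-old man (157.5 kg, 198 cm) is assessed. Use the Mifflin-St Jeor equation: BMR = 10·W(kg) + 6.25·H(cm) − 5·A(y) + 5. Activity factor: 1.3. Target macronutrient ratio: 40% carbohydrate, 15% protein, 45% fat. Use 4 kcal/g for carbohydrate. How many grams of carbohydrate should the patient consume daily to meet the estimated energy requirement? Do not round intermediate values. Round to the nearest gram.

Mifflin-St Jeor (male): BMR = 10(157.5) + 6.25(198) − 5(77) + 5 = 1575 + 1237.5 − 385 + 5 = 2432.5 kcal/day.
TEE = 2432.5 × 1.3 = 3162.25 kcal/day.
Carbohydrate energy = 40% × 3162.25 = 1264.9 kcal.
Carbohydrate = 1264.9 ÷ 4 kcal/g = 316.225 g.

316 g/day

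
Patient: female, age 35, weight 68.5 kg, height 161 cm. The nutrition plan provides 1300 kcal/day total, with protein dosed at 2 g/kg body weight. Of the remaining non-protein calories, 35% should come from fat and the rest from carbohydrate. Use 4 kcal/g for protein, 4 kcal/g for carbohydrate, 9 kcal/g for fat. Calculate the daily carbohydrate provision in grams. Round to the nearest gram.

122 g/day

Protein = 2 × 68.5 = 137 g → 137 × 4 = 548 kcal.
Non-protein calories = 1300 − 548 = 752 kcal.
Fat: 35% × 752 = 263.2 kcal; carbohydrate: 488.8 kcal.
Carbohydrate: 488.8 kcal ÷ 4 kcal/g = 122.2 g.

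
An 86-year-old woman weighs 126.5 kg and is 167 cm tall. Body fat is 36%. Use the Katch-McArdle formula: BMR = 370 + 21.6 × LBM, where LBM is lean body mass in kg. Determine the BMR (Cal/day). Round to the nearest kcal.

LBM = 126.5 × (1 − 0.36) = 80.96 kg. Katch-McArdle: BMR = 370 + 21.6 × 80.96 = 2118.736 kcal/day.

2119 Cal/day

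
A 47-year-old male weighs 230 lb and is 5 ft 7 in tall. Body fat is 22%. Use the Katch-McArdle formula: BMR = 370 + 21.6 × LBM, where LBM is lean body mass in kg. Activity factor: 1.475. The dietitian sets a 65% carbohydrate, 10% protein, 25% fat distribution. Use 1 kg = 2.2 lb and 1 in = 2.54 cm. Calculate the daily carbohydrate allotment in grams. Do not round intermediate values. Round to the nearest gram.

511 g/day

Convert to metric: weight = 230 ÷ 2.2 = 104.5455 kg; height = (5×12 + 7) × 2.54 = 67 × 2.54 = 170.18 cm.
LBM = 104.5455 × (1 − 0.22) = 81.5455 kg. Katch-McArdle: BMR = 370 + 21.6 × 81.5455 = 2131.3818 kcal/day.
TEE = 2131.3818 × 1.475 = 3143.7882 kcal/day.
Carbohydrate energy = 65% × 3143.7882 = 2043.4623 kcal.
Carbohydrate = 2043.4623 ÷ 4 kcal/g = 510.8656 g.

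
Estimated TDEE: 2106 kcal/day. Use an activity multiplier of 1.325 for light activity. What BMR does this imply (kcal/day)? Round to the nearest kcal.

BMR = TEE ÷ activity factor = 2106 ÷ 1.325 = 1589.434 kcal/day.

1589 kcal/day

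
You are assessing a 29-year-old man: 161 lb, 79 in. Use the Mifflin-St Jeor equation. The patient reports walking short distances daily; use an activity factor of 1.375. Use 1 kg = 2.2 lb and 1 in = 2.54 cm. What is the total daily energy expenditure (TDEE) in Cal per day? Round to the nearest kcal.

2538 Cal per day

Convert to metric: weight = 161 ÷ 2.2 = 73.1818 kg; height = 79 × 2.54 = 200.66 cm.
Mifflin-St Jeor (male): BMR = 10(73.1818) + 6.25(200.66) − 5(29) + 5 = 731.8182 + 1254.125 − 145 + 5 = 1845.9432 kcal/day.
TEE = BMR × activity factor = 1845.9432 × 1.375 = 2538.1719 kcal/day.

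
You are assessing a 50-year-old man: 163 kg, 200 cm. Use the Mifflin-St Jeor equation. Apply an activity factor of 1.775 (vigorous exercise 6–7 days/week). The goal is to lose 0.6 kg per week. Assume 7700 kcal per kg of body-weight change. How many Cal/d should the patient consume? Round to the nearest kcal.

4017 Cal/d

Mifflin-St Jeor (male): BMR = 10(163) + 6.25(200) − 5(50) + 5 = 1630 + 1250 − 250 + 5 = 2635 kcal/day.
TEE = 2635 × 1.775 = 4677.125 kcal/day.
Required daily deficit = 0.6 × 7700 ÷ 7 = 660 kcal/day.
Target intake = 4677.125 − 660 = 4017.125 kcal/day.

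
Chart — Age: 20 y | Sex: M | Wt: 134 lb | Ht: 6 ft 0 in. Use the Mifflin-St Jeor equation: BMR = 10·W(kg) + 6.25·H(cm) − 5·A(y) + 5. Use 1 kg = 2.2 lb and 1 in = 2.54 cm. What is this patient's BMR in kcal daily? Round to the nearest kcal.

Convert to metric: weight = 134 ÷ 2.2 = 60.9091 kg; height = (6×12 + 0) × 2.54 = 72 × 2.54 = 182.88 cm.
Mifflin-St Jeor (male): BMR = 10(60.9091) + 6.25(182.88) − 5(20) + 5 = 609.0909 + 1143 − 100 + 5 = 1657.0909 kcal/day.

1657 kcal daily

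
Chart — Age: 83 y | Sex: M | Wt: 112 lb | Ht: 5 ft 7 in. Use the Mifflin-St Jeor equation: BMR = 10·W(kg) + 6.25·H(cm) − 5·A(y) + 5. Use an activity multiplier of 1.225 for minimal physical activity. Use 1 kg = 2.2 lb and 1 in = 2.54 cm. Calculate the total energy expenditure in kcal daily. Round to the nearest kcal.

1424 kcal daily

Convert to metric: weight = 112 ÷ 2.2 = 50.9091 kg; height = (5×12 + 7) × 2.54 = 67 × 2.54 = 170.18 cm.
Mifflin-St Jeor (male): BMR = 10(50.9091) + 6.25(170.18) − 5(83) + 5 = 509.0909 + 1063.625 − 415 + 5 = 1162.7159 kcal/day.
TEE = BMR × activity factor = 1162.7159 × 1.225 = 1424.327 kcal/day.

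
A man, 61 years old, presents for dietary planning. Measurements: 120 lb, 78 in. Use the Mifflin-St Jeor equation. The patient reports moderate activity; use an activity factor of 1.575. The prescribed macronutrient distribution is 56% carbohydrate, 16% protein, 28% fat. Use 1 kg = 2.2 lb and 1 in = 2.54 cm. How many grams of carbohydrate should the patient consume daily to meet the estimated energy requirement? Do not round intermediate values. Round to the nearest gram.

Convert to metric: weight = 120 ÷ 2.2 = 54.5455 kg; height = 78 × 2.54 = 198.12 cm.
Mifflin-St Jeor (male): BMR = 10(54.5455) + 6.25(198.12) − 5(61) + 5 = 545.4545 + 1238.25 − 305 + 5 = 1483.7045 kcal/day.
TEE = 1483.7045 × 1.575 = 2336.8347 kcal/day.
Carbohydrate energy = 56% × 2336.8347 = 1308.6274 kcal.
Carbohydrate = 1308.6274 ÷ 4 kcal/g = 327.1569 g.

327 g/day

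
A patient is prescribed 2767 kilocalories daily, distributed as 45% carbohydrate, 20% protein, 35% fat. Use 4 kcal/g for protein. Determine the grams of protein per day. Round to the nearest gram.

Protein energy = 20% × 2767 = 553.4 kcal.
At 4 kcal/g: 553.4 ÷ 4 = 138.35 g.

138 g/day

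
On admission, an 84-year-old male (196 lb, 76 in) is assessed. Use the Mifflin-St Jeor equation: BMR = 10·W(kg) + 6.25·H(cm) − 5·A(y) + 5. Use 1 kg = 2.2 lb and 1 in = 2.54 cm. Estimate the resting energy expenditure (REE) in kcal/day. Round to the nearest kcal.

1682 kcal/day

Convert to metric: weight = 196 ÷ 2.2 = 89.0909 kg; height = 76 × 2.54 = 193.04 cm.
Mifflin-St Jeor (male): BMR = 10(89.0909) + 6.25(193.04) − 5(84) + 5 = 890.9091 + 1206.5 − 420 + 5 = 1682.4091 kcal/day.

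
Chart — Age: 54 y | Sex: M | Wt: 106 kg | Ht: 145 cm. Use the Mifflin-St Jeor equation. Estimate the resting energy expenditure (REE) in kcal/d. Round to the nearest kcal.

Mifflin-St Jeor (male): BMR = 10(106) + 6.25(145) − 5(54) + 5 = 1060 + 906.25 − 270 + 5 = 1701.25 kcal/day.

1701 kcal/d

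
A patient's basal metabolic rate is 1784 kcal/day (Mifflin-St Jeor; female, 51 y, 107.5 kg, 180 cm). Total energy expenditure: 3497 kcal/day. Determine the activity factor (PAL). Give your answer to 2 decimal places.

1.96

Activity factor = TEE ÷ BMR = 3497 ÷ 1784 = 1.96.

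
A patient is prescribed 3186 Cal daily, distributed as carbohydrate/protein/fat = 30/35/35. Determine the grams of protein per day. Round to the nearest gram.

Protein energy = 35% × 3186 = 1115.1 kcal.
At 4 kcal/g: 1115.1 ÷ 4 = 278.775 g.

279 g/day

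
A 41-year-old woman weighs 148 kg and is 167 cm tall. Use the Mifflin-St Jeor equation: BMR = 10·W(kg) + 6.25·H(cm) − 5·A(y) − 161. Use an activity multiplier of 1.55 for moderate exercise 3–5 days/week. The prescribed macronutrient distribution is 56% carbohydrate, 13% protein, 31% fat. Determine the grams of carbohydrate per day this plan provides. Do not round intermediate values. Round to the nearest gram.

468 g/day

Mifflin-St Jeor (female): BMR = 10(148) + 6.25(167) − 5(41) − 161 = 1480 + 1043.75 − 205 − 161 = 2157.75 kcal/day.
TEE = 2157.75 × 1.55 = 3344.5125 kcal/day.
Carbohydrate energy = 56% × 3344.5125 = 1872.927 kcal.
Carbohydrate = 1872.927 ÷ 4 kcal/g = 468.2318 g.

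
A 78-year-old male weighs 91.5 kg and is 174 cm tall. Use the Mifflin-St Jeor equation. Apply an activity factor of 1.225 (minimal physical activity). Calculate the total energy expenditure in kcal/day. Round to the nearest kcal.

1981 kcal/day

Mifflin-St Jeor (male): BMR = 10(91.5) + 6.25(174) − 5(78) + 5 = 915 + 1087.5 − 390 + 5 = 1617.5 kcal/day.
TEE = BMR × activity factor = 1617.5 × 1.225 = 1981.4375 kcal/day.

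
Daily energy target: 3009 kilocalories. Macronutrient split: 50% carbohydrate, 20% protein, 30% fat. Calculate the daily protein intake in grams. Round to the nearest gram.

Protein energy = 20% × 3009 = 601.8 kcal.
At 4 kcal/g: 601.8 ÷ 4 = 150.45 g.

150 g/day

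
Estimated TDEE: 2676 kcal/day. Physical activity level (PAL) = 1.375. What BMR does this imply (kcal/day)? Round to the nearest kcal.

BMR = TEE ÷ activity factor = 2676 ÷ 1.375 = 1946.1818 kcal/day.

1946 kcal/day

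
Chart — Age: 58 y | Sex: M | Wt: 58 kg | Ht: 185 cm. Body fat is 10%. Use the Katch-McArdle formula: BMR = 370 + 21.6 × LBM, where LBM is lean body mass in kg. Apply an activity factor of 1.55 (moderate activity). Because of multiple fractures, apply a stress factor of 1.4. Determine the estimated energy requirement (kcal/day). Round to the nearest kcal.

3250 kcal/day

LBM = 58 × (1 − 0.1) = 52.2 kg. Katch-McArdle: BMR = 370 + 21.6 × 52.2 = 1497.52 kcal/day.
TEE = BMR × activity factor = 1497.52 × 1.55 = 2321.156 kcal/day.
Apply stress factor: 2321.156 × 1.4 = 3249.6184 kcal/day.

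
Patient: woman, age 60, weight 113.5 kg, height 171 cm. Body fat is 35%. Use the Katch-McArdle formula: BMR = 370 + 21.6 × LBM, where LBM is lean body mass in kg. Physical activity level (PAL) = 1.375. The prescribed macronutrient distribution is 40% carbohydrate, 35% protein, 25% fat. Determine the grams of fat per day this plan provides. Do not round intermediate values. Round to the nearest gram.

75 g/day

LBM = 113.5 × (1 − 0.35) = 73.775 kg. Katch-McArdle: BMR = 370 + 21.6 × 73.775 = 1963.54 kcal/day.
TEE = 1963.54 × 1.375 = 2699.8675 kcal/day.
Fat energy = 25% × 2699.8675 = 674.9669 kcal.
Fat = 674.9669 ÷ 9 kcal/g = 74.9963 g.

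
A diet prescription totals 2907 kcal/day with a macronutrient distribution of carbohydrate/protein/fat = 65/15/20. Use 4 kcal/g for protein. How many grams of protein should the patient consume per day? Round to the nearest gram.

109 g/day

Protein energy = 15% × 2907 = 436.05 kcal.
At 4 kcal/g: 436.05 ÷ 4 = 109.0125 g.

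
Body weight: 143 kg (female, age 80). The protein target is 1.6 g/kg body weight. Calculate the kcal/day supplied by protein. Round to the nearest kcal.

Protein = 1.6 g/kg × 143 kg = 228.8 g/day.
Protein energy = 228.8 g × 4 kcal/g = 915.2 kcal/day.

915 kcal/day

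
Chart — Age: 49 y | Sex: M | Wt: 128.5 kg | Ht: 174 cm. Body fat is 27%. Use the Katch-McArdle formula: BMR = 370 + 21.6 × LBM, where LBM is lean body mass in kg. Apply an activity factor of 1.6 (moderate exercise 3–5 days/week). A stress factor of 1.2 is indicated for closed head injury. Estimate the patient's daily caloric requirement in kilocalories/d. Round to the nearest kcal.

LBM = 128.5 × (1 − 0.27) = 93.805 kg. Katch-McArdle: BMR = 370 + 21.6 × 93.805 = 2396.188 kcal/day.
TEE = BMR × activity factor = 2396.188 × 1.6 = 3833.9008 kcal/day.
Apply stress factor: 3833.9008 × 1.2 = 4600.681 kcal/day.

4601 kilocalories/d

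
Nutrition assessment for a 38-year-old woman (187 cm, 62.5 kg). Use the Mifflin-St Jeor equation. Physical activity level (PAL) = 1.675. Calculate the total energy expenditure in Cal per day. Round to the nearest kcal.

Mifflin-St Jeor (female): BMR = 10(62.5) + 6.25(187) − 5(38) − 161 = 625 + 1168.75 − 190 − 161 = 1442.75 kcal/day.
TEE = BMR × activity factor = 1442.75 × 1.675 = 2416.6063 kcal/day.

2417 Cal per day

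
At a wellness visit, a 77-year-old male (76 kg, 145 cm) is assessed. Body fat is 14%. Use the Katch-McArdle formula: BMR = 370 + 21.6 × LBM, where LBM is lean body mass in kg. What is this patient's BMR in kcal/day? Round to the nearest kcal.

LBM = 76 × (1 − 0.14) = 65.36 kg. Katch-McArdle: BMR = 370 + 21.6 × 65.36 = 1781.776 kcal/day.

1782 kcal/day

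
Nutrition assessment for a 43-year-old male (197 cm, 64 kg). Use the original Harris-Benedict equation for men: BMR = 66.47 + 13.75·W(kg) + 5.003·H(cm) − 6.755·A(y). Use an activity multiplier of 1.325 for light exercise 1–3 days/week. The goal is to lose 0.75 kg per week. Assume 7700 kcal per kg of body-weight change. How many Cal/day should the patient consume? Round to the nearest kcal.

1350 Cal/day

Harris-Benedict: BMR = 66.47 + 13.75(64) + 5.003(197) − 6.755(43) = 1641.596 kcal/day.
TEE = 1641.596 × 1.325 = 2175.1147 kcal/day.
Required daily deficit = 0.75 × 7700 ÷ 7 = 825 kcal/day.
Target intake = 2175.1147 − 825 = 1350.1147 kcal/day.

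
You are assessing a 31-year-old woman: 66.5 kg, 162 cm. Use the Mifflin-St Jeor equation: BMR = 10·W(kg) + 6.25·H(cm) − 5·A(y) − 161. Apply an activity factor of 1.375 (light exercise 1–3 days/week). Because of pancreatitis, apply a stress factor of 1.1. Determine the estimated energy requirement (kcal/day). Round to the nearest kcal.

2059 kcal/day

Mifflin-St Jeor (female): BMR = 10(66.5) + 6.25(162) − 5(31) − 161 = 665 + 1012.5 − 155 − 161 = 1361.5 kcal/day.
TEE = BMR × activity factor = 1361.5 × 1.375 = 1872.0625 kcal/day.
Apply stress factor: 1872.0625 × 1.1 = 2059.2688 kcal/day.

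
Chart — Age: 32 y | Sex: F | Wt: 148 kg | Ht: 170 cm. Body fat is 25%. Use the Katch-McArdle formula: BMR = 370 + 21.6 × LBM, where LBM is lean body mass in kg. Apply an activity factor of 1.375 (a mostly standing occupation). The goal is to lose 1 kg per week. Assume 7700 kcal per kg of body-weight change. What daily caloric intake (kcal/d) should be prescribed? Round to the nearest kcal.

2705 kcal/d

LBM = 148 × (1 − 0.25) = 111 kg. Katch-McArdle: BMR = 370 + 21.6 × 111 = 2767.6 kcal/day.
TEE = 2767.6 × 1.375 = 3805.45 kcal/day.
Required daily deficit = 1 × 7700 ÷ 7 = 1100 kcal/day.
Target intake = 3805.45 − 1100 = 2705.45 kcal/day.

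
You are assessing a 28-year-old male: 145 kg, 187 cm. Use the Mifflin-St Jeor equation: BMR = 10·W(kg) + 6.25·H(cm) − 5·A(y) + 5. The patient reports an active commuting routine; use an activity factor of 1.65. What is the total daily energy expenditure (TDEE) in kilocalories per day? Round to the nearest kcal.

4098 kilocalories per day

Mifflin-St Jeor (male): BMR = 10(145) + 6.25(187) − 5(28) + 5 = 1450 + 1168.75 − 140 + 5 = 2483.75 kcal/day.
TEE = BMR × activity factor = 2483.75 × 1.65 = 4098.1875 kcal/day.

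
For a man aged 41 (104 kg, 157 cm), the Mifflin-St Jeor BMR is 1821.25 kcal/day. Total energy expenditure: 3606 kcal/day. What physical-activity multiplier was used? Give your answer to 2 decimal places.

Activity factor = TEE ÷ BMR = 3606 ÷ 1821.25 = 1.98.

1.98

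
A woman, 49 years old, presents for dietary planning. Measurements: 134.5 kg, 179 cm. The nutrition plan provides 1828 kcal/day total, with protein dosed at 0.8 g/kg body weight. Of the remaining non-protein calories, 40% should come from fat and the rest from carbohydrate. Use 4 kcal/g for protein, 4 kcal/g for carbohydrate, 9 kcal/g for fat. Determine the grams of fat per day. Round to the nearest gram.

62 g/day

Protein = 0.8 × 134.5 = 107.6 g → 107.6 × 4 = 430.4 kcal.
Non-protein calories = 1828 − 430.4 = 1397.6 kcal.
Fat: 40% × 1397.6 = 559.04 kcal; carbohydrate: 838.56 kcal.
Fat: 559.04 kcal ÷ 9 kcal/g = 62.1156 g.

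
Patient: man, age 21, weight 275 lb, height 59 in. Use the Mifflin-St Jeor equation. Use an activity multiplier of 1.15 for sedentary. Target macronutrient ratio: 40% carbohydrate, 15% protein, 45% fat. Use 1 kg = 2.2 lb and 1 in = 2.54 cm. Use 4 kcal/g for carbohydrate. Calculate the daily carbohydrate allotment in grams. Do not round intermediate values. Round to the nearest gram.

Convert to metric: weight = 275 ÷ 2.2 = 125 kg; height = 59 × 2.54 = 149.86 cm.
Mifflin-St Jeor (male): BMR = 10(125) + 6.25(149.86) − 5(21) + 5 = 1250 + 936.625 − 105 + 5 = 2086.625 kcal/day.
TEE = 2086.625 × 1.15 = 2399.6188 kcal/day.
Carbohydrate energy = 40% × 2399.6188 = 959.8475 kcal.
Carbohydrate = 959.8475 ÷ 4 kcal/g = 239.9619 g.

240 g/day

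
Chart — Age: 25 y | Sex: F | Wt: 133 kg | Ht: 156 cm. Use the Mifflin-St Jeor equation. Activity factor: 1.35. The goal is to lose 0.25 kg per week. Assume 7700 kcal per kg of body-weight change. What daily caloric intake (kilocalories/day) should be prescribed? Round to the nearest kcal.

Mifflin-St Jeor (female): BMR = 10(133) + 6.25(156) − 5(25) − 161 = 1330 + 975 − 125 − 161 = 2019 kcal/day.
TEE = 2019 × 1.35 = 2725.65 kcal/day.
Required daily deficit = 0.25 × 7700 ÷ 7 = 275 kcal/day.
Target intake = 2725.65 − 275 = 2450.65 kcal/day.

2451 kilocalories/day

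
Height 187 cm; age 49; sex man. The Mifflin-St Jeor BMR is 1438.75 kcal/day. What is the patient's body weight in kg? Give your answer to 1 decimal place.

1438.75 = 10·W + 6.25(187) − 5(49) + 5
10·W = 1438.75 − 928.75 = 510, so W = 51 kg.

51.0 kg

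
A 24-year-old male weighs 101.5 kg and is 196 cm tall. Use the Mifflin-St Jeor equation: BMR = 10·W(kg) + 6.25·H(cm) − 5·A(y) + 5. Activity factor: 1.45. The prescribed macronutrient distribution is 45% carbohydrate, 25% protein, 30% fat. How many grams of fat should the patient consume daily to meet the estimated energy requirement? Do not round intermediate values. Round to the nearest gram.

103 g/day

Mifflin-St Jeor (male): BMR = 10(101.5) + 6.25(196) − 5(24) + 5 = 1015 + 1225 − 120 + 5 = 2125 kcal/day.
TEE = 2125 × 1.45 = 3081.25 kcal/day.
Fat energy = 30% × 3081.25 = 924.375 kcal.
Fat = 924.375 ÷ 9 kcal/g = 102.7083 g.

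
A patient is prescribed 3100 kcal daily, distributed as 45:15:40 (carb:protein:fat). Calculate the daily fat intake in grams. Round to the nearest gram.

Fat energy = 40% × 3100 = 1240 kcal.
At 9 kcal/g: 1240 ÷ 9 = 137.7778 g.

138 g/day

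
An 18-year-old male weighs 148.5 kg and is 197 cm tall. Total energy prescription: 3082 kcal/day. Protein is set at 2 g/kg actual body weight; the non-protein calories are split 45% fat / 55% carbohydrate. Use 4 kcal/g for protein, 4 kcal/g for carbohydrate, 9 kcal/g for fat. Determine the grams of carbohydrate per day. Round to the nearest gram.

Protein = 2 × 148.5 = 297 g → 297 × 4 = 1188 kcal.
Non-protein calories = 3082 − 1188 = 1894 kcal.
Fat: 45% × 1894 = 852.3 kcal; carbohydrate: 1041.7 kcal.
Carbohydrate: 1041.7 kcal ÷ 4 kcal/g = 260.425 g.

260 g/day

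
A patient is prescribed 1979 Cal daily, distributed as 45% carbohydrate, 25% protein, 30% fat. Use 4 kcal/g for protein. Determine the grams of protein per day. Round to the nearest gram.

Protein energy = 25% × 1979 = 494.75 kcal.
At 4 kcal/g: 494.75 ÷ 4 = 123.6875 g.

124 g/day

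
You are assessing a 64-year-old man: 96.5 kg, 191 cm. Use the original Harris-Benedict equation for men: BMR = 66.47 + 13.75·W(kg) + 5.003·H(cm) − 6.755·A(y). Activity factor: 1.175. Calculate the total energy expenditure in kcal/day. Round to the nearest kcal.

Harris-Benedict: BMR = 66.47 + 13.75(96.5) + 5.003(191) − 6.755(64) = 1916.598 kcal/day.
TEE = BMR × activity factor = 1916.598 × 1.175 = 2252.0027 kcal/day.

2252 kcal/day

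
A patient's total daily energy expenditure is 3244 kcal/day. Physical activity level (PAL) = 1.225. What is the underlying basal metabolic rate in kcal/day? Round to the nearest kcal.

2648 kcal/day

BMR = TEE ÷ activity factor = 3244 ÷ 1.225 = 2648.1633 kcal/day.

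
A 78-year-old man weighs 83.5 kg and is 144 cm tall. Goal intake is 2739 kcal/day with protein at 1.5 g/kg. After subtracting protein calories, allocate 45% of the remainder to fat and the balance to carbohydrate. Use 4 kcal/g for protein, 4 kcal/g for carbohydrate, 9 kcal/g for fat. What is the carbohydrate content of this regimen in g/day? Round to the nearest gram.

Protein = 1.5 × 83.5 = 125.25 g → 125.25 × 4 = 501 kcal.
Non-protein calories = 2739 − 501 = 2238 kcal.
Fat: 45% × 2238 = 1007.1 kcal; carbohydrate: 1230.9 kcal.
Carbohydrate: 1230.9 kcal ÷ 4 kcal/g = 307.725 g.

308 g/day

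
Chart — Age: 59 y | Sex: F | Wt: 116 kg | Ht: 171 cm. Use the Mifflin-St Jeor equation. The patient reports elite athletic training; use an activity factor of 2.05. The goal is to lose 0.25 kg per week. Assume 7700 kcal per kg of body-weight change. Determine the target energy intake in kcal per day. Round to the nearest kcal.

Mifflin-St Jeor (female): BMR = 10(116) + 6.25(171) − 5(59) − 161 = 1160 + 1068.75 − 295 − 161 = 1772.75 kcal/day.
TEE = 1772.75 × 2.05 = 3634.1375 kcal/day.
Required daily deficit = 0.25 × 7700 ÷ 7 = 275 kcal/day.
Target intake = 3634.1375 − 275 = 3359.1375 kcal/day.

3359 kcal per day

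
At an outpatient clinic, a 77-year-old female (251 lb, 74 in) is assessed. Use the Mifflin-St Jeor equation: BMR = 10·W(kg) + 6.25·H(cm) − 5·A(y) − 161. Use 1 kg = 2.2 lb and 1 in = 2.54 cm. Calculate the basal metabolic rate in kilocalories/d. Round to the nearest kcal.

1770 kilocalories/d

Convert to metric: weight = 251 ÷ 2.2 = 114.0909 kg; height = 74 × 2.54 = 187.96 cm.
Mifflin-St Jeor (female): BMR = 10(114.0909) + 6.25(187.96) − 5(77) − 161 = 1140.9091 + 1174.75 − 385 − 161 = 1769.6591 kcal/day.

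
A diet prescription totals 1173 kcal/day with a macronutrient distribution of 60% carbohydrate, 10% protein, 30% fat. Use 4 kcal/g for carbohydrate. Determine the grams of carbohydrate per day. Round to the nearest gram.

176 g/day

Carbohydrate energy = 60% × 1173 = 703.8 kcal.
At 4 kcal/g: 703.8 ÷ 4 = 175.95 g.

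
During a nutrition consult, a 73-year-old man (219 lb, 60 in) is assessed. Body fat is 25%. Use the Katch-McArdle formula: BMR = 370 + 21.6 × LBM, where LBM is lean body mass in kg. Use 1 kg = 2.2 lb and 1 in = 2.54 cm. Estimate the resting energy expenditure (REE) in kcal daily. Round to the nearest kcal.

1983 kcal daily

Convert to metric: weight = 219 ÷ 2.2 = 99.5455 kg; height = 60 × 2.54 = 152.4 cm.
LBM = 99.5455 × (1 − 0.25) = 74.6591 kg. Katch-McArdle: BMR = 370 + 21.6 × 74.6591 = 1982.6364 kcal/day.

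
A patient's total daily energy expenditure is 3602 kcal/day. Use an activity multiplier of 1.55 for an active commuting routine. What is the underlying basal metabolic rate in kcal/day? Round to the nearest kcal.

2324 kcal/day

BMR = TEE ÷ activity factor = 3602 ÷ 1.55 = 2323.871 kcal/day.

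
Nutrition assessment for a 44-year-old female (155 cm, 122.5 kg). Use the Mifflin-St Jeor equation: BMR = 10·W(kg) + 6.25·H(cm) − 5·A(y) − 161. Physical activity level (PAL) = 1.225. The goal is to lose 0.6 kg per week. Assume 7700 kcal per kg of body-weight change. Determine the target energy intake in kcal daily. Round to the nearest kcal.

1561 kcal daily

Mifflin-St Jeor (female): BMR = 10(122.5) + 6.25(155) − 5(44) − 161 = 1225 + 968.75 − 220 − 161 = 1812.75 kcal/day.
TEE = 1812.75 × 1.225 = 2220.6188 kcal/day.
Required daily deficit = 0.6 × 7700 ÷ 7 = 660 kcal/day.
Target intake = 2220.6188 − 660 = 1560.6188 kcal/day.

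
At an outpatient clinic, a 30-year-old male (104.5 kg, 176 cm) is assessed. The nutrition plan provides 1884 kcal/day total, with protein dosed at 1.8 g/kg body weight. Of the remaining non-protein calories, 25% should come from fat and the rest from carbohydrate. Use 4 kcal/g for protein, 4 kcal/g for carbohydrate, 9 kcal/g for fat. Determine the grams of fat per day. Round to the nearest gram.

Protein = 1.8 × 104.5 = 188.1 g → 188.1 × 4 = 752.4 kcal.
Non-protein calories = 1884 − 752.4 = 1131.6 kcal.
Fat: 25% × 1131.6 = 282.9 kcal; carbohydrate: 848.7 kcal.
Fat: 282.9 kcal ÷ 9 kcal/g = 31.4333 g.

31 g/day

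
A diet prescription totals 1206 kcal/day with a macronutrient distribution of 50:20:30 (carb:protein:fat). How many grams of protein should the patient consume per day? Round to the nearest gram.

Protein energy = 20% × 1206 = 241.2 kcal.
At 4 kcal/g: 241.2 ÷ 4 = 60.3 g.

60 g/day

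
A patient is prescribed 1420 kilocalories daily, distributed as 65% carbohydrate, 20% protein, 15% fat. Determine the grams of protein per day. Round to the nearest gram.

Protein energy = 20% × 1420 = 284 kcal.
At 4 kcal/g: 284 ÷ 4 = 71 g.

71 g/day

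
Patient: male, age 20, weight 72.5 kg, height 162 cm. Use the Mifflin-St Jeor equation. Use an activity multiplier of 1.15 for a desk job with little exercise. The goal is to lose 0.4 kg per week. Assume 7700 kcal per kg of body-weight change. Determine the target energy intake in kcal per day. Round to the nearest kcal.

Mifflin-St Jeor (male): BMR = 10(72.5) + 6.25(162) − 5(20) + 5 = 725 + 1012.5 − 100 + 5 = 1642.5 kcal/day.
TEE = 1642.5 × 1.15 = 1888.875 kcal/day.
Required daily deficit = 0.4 × 7700 ÷ 7 = 440 kcal/day.
Target intake = 1888.875 − 440 = 1448.875 kcal/day.

1449 kcal per day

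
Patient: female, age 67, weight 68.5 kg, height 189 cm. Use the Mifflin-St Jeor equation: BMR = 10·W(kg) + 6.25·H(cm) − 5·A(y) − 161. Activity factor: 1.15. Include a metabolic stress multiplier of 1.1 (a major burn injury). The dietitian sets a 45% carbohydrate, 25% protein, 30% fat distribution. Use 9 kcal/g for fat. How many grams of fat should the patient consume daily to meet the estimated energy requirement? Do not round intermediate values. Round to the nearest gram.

58 g/day

Mifflin-St Jeor (female): BMR = 10(68.5) + 6.25(189) − 5(67) − 161 = 685 + 1181.25 − 335 − 161 = 1370.25 kcal/day.
TEE = 1370.25 × 1.15 = 1575.7875 kcal/day.
With stress factor 1.1: 1575.7875 × 1.1 = 1733.3663 kcal/day.
Fat energy = 30% × 1733.3663 = 520.0099 kcal.
Fat = 520.0099 ÷ 9 kcal/g = 57.7789 g.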